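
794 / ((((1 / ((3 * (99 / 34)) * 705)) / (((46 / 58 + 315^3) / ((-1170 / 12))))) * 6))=-128798224801686 / 493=-261254005682.93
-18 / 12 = -3 / 2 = -1.50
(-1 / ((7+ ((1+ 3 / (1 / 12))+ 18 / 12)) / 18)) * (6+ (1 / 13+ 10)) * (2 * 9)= -135432 / 1183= -114.48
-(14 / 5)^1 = -14 / 5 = -2.80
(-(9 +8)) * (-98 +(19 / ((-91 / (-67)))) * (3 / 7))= 1564.08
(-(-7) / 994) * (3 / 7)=3 / 994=0.00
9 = 9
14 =14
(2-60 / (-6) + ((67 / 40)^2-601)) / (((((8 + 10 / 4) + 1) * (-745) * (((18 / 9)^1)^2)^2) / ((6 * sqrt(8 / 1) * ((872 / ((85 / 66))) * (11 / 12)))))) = 37110324537 * sqrt(2) / 1165180000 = 45.04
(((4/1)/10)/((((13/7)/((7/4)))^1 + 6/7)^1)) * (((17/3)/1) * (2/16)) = 833/5640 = 0.15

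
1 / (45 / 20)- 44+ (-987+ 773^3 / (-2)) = -4157027803 / 18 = -230945989.06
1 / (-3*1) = -1 / 3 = -0.33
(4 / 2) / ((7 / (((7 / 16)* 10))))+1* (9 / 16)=29 / 16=1.81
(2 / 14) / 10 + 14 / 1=981 / 70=14.01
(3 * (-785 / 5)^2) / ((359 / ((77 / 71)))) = 5693919 / 25489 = 223.39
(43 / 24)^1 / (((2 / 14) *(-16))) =-301 / 384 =-0.78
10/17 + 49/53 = 1363/901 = 1.51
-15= -15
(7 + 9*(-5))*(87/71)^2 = -287622/5041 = -57.06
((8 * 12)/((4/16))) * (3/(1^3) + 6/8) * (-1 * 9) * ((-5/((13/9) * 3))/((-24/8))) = -64800/13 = -4984.62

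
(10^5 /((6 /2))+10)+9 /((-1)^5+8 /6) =33370.33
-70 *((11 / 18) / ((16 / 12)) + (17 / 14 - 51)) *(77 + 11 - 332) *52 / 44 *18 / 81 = -65715910 / 297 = -221265.69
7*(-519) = -3633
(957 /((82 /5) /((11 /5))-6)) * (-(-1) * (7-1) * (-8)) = -31581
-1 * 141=-141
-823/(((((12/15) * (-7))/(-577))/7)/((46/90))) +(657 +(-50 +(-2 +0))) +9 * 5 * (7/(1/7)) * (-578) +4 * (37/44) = -624599491/396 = -1577271.44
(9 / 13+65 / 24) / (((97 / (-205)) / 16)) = -435010 / 3783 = -114.99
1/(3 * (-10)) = -1/30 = -0.03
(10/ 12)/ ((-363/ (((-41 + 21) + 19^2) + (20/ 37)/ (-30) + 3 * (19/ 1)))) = -10040/ 10989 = -0.91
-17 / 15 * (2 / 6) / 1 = -17 / 45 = -0.38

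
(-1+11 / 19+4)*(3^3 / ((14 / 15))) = 13770 / 133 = 103.53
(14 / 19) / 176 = 7 / 1672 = 0.00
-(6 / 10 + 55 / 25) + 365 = 362.20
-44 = -44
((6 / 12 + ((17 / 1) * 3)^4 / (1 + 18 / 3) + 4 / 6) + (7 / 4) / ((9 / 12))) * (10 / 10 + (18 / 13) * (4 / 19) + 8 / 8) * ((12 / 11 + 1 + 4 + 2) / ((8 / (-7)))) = -15678665.32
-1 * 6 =-6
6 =6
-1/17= -0.06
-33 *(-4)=132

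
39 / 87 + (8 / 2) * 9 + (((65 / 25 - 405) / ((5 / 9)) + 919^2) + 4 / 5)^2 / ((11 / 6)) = 77436709083253481 / 199375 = 388397286937.95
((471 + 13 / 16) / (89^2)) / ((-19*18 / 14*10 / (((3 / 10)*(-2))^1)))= 0.00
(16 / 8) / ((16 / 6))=3 / 4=0.75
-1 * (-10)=10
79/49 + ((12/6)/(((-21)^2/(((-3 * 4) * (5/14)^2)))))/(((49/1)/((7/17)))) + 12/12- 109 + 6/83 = -7563714955/71144031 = -106.32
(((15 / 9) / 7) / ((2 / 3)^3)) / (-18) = -5 / 112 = -0.04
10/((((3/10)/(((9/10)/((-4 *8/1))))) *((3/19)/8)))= -95/2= -47.50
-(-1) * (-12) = -12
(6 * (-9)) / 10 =-27 / 5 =-5.40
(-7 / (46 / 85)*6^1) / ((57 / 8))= -4760 / 437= -10.89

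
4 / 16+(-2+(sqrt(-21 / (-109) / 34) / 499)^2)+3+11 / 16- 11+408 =2945108878867 / 7382381648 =398.94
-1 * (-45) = 45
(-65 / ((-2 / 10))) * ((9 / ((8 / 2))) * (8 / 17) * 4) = 23400 / 17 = 1376.47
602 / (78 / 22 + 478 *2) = 6622 / 10555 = 0.63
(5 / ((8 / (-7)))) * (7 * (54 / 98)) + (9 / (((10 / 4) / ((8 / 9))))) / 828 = -16.87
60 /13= 4.62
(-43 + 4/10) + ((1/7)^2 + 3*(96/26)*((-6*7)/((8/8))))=-1617376/3185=-507.81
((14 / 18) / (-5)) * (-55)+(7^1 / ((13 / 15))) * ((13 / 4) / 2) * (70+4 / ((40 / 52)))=8960 / 9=995.56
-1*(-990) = 990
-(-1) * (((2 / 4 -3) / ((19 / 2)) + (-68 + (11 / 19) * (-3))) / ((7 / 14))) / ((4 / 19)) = -665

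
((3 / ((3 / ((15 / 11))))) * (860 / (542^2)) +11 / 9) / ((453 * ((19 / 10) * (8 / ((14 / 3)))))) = 0.00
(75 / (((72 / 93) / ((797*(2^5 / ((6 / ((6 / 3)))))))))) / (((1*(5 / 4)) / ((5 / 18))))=183014.81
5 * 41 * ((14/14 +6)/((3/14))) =20090/3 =6696.67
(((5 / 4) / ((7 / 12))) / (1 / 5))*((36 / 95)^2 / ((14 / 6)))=11664 / 17689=0.66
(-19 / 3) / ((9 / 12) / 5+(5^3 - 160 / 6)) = -20 / 311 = -0.06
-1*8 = -8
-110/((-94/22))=1210/47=25.74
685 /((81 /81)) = 685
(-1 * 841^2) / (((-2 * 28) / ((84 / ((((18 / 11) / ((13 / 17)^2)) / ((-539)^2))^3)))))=111419896841859822446597114887139 / 93846868272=1187252157620510421017.12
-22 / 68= -11 / 34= -0.32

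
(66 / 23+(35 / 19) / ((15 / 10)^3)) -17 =-160285 / 11799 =-13.58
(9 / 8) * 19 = 171 / 8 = 21.38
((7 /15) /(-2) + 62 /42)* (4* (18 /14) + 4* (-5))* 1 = -4524 /245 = -18.47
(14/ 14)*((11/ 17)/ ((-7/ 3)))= -33/ 119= -0.28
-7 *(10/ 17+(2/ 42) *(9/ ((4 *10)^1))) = -2851/ 680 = -4.19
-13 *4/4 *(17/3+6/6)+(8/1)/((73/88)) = -77.02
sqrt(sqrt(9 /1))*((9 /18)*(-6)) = -3*sqrt(3) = -5.20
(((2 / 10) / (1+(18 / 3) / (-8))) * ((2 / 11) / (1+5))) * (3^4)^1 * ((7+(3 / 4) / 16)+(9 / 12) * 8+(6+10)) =57.04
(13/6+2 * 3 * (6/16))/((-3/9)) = -53/4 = -13.25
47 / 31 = 1.52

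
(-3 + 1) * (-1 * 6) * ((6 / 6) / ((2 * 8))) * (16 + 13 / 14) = 711 / 56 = 12.70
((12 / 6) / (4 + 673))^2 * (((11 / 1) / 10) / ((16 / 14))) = 77 / 9166580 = 0.00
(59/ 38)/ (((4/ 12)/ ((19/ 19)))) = 177/ 38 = 4.66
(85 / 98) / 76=85 / 7448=0.01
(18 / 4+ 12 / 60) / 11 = 47 / 110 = 0.43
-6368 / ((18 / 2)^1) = -6368 / 9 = -707.56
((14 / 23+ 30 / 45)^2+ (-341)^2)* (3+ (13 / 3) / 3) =22144863400 / 42849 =516811.67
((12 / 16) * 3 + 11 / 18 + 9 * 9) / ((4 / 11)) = 33209 / 144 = 230.62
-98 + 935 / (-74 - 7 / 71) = -581963 / 5261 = -110.62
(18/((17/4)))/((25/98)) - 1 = 6631/425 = 15.60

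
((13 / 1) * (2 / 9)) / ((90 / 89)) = 1157 / 405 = 2.86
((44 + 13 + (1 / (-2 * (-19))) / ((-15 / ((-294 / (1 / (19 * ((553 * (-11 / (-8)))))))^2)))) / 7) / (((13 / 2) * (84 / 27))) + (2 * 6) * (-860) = -45579042965577 / 203840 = -223602055.36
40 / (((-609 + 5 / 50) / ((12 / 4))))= -1200 / 6089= -0.20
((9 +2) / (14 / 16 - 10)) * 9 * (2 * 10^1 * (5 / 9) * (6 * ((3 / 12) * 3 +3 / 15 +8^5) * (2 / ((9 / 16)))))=-18455472640 / 219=-84271564.57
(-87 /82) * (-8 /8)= 87 /82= 1.06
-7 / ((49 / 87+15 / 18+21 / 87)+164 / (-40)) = 145 / 51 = 2.84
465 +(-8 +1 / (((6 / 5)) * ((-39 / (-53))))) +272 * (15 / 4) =345883 / 234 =1478.13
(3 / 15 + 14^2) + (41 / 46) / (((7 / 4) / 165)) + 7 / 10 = 452309 / 1610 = 280.94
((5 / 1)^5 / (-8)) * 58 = -90625 / 4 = -22656.25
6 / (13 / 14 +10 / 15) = 252 / 67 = 3.76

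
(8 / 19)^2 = 64 / 361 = 0.18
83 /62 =1.34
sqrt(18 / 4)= 3*sqrt(2) / 2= 2.12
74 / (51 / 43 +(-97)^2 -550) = 0.01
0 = 0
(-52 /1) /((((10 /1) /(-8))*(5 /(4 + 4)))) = 1664 /25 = 66.56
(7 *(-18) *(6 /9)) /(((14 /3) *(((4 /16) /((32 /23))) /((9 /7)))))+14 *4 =-11720 /161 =-72.80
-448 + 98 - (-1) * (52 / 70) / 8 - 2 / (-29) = -1420343 / 4060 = -349.84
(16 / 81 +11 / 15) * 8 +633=259381 / 405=640.45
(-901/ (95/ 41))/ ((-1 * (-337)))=-36941/ 32015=-1.15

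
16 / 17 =0.94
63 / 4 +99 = 459 / 4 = 114.75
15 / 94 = 0.16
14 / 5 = 2.80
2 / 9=0.22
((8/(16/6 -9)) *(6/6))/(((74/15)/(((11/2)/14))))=-495/4921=-0.10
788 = 788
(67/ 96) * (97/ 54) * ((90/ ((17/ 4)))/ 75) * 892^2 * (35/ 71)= 4524642794/ 32589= 138839.57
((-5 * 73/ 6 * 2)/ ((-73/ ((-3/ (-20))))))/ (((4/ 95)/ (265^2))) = 6671375/ 16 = 416960.94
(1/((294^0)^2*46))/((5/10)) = 1/23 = 0.04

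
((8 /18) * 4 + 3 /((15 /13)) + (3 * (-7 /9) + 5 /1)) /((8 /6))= 317 /60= 5.28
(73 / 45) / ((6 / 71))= 5183 / 270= 19.20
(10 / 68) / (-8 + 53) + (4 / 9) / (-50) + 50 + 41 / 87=11195803 / 221850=50.47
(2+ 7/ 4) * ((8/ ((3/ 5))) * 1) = 50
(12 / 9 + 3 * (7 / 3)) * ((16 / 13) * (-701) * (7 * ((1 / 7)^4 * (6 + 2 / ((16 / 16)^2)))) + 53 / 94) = -162.99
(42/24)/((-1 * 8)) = -7/32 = -0.22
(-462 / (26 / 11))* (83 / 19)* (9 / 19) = -404.46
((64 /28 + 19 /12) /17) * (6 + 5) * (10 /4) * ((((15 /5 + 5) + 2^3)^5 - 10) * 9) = 28114675875 /476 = 59064445.12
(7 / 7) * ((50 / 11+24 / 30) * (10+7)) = 4998 / 55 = 90.87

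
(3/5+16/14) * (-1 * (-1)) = 61/35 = 1.74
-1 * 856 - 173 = -1029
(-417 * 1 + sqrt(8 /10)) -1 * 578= -995 + 2 * sqrt(5) /5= -994.11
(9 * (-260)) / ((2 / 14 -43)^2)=-637 / 500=-1.27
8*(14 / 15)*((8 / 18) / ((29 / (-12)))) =-1792 / 1305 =-1.37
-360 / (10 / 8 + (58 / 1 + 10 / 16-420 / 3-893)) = 0.37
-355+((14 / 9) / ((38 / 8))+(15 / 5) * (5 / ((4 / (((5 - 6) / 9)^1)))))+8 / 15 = -1212581 / 3420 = -354.56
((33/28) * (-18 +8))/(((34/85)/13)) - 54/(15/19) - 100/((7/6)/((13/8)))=-82701/140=-590.72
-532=-532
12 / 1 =12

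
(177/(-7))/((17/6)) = -1062/119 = -8.92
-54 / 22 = -27 / 11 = -2.45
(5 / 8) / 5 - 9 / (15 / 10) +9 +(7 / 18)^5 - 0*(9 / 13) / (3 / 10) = 5921707 / 1889568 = 3.13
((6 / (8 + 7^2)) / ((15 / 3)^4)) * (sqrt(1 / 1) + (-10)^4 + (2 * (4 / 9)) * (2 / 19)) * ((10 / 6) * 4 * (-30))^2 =218903936 / 3249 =67375.79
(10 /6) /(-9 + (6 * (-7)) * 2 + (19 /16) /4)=-0.02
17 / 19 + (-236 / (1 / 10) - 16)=-45127 / 19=-2375.11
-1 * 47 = -47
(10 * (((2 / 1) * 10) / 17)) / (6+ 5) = 200 / 187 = 1.07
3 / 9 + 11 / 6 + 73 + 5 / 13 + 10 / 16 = 76.18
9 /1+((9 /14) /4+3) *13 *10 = 11757 /28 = 419.89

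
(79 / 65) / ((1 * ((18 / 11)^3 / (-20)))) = -105149 / 18954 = -5.55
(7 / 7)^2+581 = 582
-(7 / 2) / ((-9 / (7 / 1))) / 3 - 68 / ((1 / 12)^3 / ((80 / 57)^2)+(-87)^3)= 39653767969511 / 43695098246106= 0.91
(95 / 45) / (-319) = -19 / 2871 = -0.01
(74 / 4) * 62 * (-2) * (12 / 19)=-27528 / 19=-1448.84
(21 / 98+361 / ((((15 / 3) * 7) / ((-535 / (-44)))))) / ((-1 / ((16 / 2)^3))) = -4952704 / 77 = -64320.83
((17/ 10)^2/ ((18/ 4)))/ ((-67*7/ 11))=-3179/ 211050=-0.02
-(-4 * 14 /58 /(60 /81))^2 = -35721 /21025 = -1.70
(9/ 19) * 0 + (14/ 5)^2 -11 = -79/ 25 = -3.16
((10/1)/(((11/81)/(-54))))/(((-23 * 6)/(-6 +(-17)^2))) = 2063070/253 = 8154.43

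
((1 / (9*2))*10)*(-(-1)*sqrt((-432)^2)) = 240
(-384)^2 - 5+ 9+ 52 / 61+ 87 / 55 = 494736467 / 3355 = 147462.43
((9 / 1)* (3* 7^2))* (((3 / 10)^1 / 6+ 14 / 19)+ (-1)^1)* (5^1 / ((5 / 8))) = -214326 / 95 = -2256.06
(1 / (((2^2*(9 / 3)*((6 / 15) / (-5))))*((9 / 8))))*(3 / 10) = -5 / 18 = -0.28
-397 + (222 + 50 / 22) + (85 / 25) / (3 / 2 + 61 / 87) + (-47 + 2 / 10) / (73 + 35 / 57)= -7593404773 / 44194370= -171.82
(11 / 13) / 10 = 11 / 130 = 0.08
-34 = -34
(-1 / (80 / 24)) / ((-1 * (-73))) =-3 / 730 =-0.00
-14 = -14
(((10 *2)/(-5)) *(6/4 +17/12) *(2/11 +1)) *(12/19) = -1820/209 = -8.71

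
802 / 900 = 401 / 450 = 0.89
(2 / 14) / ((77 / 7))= 1 / 77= 0.01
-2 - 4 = -6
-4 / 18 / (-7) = 2 / 63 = 0.03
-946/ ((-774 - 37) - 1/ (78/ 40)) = 36894/ 31649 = 1.17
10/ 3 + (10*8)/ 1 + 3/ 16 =4009/ 48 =83.52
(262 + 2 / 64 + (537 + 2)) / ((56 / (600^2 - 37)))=9226931579 / 1792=5148957.35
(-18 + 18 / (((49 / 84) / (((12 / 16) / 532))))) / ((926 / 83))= -2775105 / 1724212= -1.61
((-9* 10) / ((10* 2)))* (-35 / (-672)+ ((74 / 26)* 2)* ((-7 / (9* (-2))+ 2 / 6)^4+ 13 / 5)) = -17216903 / 233280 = -73.80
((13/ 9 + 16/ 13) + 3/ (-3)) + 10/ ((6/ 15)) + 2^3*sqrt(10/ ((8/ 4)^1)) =8*sqrt(5) + 3121/ 117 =44.56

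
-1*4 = -4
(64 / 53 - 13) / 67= -0.18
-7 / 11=-0.64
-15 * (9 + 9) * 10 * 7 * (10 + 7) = -321300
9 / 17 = 0.53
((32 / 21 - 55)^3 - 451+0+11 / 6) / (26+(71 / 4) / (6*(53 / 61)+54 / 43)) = -4590757361584 / 860349105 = -5335.92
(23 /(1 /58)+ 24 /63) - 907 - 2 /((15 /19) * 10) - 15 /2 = 440609 /1050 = 419.63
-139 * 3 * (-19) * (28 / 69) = 73948 / 23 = 3215.13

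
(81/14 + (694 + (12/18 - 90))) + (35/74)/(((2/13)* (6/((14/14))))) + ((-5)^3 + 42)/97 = 122622167/200984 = 610.11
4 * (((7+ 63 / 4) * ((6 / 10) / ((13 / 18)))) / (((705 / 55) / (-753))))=-1043658 / 235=-4441.10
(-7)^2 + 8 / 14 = 347 / 7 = 49.57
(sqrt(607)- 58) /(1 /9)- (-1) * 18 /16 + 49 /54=-112313 /216 + 9 * sqrt(607)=-298.23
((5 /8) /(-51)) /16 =-5 /6528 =-0.00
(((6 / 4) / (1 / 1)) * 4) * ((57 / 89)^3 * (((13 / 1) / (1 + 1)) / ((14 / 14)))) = 7222527 / 704969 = 10.25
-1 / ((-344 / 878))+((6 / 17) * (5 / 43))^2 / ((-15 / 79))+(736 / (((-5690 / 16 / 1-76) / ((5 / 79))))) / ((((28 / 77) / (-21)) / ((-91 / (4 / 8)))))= -219968137117763 / 194355645476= -1131.78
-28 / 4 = -7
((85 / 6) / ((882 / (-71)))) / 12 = -6035 / 63504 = -0.10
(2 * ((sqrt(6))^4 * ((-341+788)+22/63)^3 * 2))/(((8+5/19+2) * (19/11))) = 3939801395989712/5417685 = 727211234.32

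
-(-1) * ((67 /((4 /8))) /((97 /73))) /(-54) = -4891 /2619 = -1.87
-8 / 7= -1.14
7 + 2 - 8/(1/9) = -63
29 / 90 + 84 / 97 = 1.19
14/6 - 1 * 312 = -929/3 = -309.67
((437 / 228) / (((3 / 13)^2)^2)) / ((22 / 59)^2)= 2286679343 / 470448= 4860.64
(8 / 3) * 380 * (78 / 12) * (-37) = -731120 / 3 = -243706.67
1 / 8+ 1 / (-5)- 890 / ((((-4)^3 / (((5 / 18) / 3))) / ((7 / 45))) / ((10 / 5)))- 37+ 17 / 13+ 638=304594967 / 505440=602.63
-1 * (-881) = 881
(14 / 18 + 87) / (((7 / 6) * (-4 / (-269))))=106255 / 21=5059.76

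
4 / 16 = 1 / 4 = 0.25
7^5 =16807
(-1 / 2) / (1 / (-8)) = 4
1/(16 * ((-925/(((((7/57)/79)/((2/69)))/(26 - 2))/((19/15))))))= -161/1350659840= -0.00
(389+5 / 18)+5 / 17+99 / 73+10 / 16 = 391.55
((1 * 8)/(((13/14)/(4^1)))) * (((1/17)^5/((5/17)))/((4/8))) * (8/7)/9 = 1024/48859785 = 0.00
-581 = -581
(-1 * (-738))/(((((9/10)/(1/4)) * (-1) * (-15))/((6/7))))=82/7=11.71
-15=-15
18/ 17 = 1.06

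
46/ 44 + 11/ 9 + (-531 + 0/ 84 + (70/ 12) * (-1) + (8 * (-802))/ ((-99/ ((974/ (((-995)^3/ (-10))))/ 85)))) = -295415413530794/ 552627004875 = -534.57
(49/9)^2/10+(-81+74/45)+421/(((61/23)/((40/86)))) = -5438771/2124630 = -2.56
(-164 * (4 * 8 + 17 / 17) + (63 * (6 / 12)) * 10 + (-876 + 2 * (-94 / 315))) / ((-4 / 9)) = 1881683 / 140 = 13440.59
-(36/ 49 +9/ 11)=-837/ 539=-1.55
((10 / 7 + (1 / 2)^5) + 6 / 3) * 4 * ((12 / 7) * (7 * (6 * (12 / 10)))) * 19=159030 / 7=22718.57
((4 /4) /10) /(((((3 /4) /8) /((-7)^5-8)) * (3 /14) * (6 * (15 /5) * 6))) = -62776 /81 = -775.01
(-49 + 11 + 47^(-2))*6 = -503646/2209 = -228.00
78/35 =2.23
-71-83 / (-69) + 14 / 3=-1498 / 23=-65.13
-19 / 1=-19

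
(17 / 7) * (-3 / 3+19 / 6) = 221 / 42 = 5.26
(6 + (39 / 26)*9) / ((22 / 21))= 18.61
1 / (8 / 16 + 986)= 2 / 1973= 0.00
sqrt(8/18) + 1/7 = 17/21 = 0.81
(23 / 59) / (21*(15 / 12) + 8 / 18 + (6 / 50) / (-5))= 103500 / 7081003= 0.01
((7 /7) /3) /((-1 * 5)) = -1 /15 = -0.07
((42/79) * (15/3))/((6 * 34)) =35/2686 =0.01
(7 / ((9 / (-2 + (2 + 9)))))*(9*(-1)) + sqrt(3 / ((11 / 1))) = -62.48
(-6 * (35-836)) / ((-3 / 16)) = -25632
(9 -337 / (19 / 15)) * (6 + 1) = -34188 / 19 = -1799.37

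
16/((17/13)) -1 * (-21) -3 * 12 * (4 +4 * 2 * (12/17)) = -5339/17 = -314.06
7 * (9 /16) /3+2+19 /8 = 91 /16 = 5.69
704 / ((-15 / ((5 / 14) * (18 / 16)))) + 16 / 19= -2396 / 133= -18.02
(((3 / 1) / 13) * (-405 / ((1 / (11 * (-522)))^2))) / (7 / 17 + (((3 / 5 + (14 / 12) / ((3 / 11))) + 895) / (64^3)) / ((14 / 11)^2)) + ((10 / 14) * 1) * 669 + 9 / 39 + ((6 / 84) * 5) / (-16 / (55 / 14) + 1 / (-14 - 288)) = -213205283917668490937593993 / 28636321756673527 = -7445274771.30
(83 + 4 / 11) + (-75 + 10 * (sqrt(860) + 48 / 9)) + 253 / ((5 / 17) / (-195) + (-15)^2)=309253651 / 4922742 + 20 * sqrt(215)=356.08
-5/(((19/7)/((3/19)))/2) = -210/361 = -0.58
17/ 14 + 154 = 2173/ 14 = 155.21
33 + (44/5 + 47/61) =12984/305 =42.57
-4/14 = -2/7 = -0.29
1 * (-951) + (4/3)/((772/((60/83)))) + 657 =-294.00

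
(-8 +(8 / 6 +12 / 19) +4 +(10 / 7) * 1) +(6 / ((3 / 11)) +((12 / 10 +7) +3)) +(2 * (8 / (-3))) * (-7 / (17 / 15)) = 2222608 / 33915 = 65.53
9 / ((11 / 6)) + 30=384 / 11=34.91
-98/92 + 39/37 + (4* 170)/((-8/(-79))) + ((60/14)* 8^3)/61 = 4906287717/726754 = 6750.96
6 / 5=1.20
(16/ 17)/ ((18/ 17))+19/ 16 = 299/ 144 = 2.08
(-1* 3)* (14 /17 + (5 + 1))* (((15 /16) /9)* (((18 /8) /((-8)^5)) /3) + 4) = -729808461 /8912896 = -81.88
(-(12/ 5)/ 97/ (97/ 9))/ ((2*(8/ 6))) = -0.00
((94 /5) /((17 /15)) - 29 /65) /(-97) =-17837 /107185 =-0.17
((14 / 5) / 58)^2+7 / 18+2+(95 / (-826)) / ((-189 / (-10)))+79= 267130169461 / 3282296850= 81.39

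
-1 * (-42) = 42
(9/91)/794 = 9/72254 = 0.00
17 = 17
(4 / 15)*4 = 16 / 15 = 1.07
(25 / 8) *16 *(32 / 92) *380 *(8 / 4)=304000 / 23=13217.39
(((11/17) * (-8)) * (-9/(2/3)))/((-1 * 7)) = -1188/119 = -9.98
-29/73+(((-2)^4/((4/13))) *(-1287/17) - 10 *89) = -5990435/1241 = -4827.10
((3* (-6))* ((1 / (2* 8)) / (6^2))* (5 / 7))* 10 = -0.22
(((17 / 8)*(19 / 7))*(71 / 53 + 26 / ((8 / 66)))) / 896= 7389917 / 5318656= 1.39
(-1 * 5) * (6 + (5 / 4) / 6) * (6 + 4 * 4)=-8195 / 12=-682.92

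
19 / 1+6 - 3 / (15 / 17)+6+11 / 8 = 1159 / 40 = 28.98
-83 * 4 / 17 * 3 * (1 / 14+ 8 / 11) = -61254 / 1309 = -46.79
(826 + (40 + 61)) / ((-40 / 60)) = -2781 / 2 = -1390.50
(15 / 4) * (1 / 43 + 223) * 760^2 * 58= 1204772520000 / 43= 28017965581.40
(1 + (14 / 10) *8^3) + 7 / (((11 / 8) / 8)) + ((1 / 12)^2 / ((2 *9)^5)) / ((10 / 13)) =22703295569039 / 29930757120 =758.53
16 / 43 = 0.37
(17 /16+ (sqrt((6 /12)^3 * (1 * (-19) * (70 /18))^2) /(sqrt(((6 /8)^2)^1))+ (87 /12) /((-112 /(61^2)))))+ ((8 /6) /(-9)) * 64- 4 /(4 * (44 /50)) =-33320369 /133056+ 665 * sqrt(2) /27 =-215.59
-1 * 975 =-975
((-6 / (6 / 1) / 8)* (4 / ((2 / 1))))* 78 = -39 / 2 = -19.50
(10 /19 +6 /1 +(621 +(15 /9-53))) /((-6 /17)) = -558331 /342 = -1632.55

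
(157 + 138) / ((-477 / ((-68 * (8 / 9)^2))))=1283840 / 38637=33.23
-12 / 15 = -0.80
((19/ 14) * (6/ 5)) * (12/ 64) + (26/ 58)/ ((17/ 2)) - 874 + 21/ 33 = -2651213067/ 3036880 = -873.01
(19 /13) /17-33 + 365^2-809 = 29256662 /221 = 132383.09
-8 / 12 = -2 / 3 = -0.67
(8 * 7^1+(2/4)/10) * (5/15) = 1121/60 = 18.68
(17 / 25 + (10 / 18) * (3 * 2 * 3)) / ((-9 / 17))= -1513 / 75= -20.17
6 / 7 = 0.86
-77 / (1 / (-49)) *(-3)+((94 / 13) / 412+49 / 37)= -1121421473 / 99086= -11317.66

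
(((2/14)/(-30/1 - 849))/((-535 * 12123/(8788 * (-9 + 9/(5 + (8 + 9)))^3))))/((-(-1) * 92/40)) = -26159679/430926925187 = -0.00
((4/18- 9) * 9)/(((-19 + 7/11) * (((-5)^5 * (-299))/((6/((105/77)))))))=9559/471859375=0.00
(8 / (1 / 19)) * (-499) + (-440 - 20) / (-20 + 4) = -303277 / 4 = -75819.25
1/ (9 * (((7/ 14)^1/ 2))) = 4/ 9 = 0.44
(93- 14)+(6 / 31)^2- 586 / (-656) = 25194813 / 315208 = 79.93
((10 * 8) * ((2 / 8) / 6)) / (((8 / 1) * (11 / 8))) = 10 / 33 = 0.30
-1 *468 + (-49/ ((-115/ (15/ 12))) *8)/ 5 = -53722/ 115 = -467.15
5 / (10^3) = 1 / 200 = 0.00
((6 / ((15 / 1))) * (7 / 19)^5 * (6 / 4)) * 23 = 1159683 / 12380495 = 0.09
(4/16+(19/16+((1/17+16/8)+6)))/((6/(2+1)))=4.75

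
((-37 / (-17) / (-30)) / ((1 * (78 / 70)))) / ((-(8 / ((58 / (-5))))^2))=0.14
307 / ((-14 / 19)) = -5833 / 14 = -416.64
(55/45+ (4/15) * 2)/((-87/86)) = -6794/3915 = -1.74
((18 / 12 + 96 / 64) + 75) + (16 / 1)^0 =79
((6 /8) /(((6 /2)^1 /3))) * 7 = 21 /4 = 5.25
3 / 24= 1 / 8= 0.12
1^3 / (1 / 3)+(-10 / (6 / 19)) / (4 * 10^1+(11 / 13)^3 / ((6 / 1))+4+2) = 2.31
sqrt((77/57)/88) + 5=sqrt(798)/228 + 5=5.12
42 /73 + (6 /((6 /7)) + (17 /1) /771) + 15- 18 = 258755 /56283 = 4.60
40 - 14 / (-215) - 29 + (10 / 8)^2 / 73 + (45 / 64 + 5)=16864863 / 1004480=16.79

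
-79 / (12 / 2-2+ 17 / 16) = -1264 / 81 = -15.60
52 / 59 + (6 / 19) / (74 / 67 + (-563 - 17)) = 19148425 / 21739553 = 0.88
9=9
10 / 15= 2 / 3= 0.67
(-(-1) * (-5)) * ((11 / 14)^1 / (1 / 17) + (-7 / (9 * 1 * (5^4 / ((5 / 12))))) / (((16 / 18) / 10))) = -112151 / 1680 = -66.76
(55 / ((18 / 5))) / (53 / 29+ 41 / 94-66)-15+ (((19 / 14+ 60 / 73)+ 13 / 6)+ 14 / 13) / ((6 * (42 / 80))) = -1374772400 / 101697687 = -13.52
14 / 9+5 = 59 / 9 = 6.56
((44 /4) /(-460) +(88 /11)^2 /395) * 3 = 15057 /36340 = 0.41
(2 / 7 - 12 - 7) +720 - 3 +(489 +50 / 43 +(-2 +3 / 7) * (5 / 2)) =713081 / 602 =1184.52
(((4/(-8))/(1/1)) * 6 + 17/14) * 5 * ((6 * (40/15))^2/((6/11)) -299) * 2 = -9125/3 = -3041.67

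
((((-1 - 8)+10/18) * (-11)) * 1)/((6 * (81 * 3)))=418/6561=0.06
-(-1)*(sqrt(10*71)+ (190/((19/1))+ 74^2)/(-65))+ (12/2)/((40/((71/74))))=-124699/1480+ sqrt(710)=-57.61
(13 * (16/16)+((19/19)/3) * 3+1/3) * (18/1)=258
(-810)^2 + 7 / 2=1312207 / 2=656103.50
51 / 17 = 3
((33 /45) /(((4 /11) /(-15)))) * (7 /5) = -847 /20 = -42.35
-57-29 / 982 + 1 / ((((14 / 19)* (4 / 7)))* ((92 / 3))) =-20581117 / 361376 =-56.95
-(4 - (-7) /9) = -43 /9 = -4.78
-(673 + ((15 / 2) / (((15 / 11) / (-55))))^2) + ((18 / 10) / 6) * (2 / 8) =-3687167 / 40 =-92179.18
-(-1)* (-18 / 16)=-9 / 8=-1.12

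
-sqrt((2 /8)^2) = -1 /4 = -0.25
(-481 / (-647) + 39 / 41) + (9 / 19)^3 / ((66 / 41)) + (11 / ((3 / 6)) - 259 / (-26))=877406923111 / 26018663099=33.72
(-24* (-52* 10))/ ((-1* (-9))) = 4160/ 3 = 1386.67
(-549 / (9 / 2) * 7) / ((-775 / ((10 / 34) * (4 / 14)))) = 244 / 2635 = 0.09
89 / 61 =1.46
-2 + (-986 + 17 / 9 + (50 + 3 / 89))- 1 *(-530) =-325268 / 801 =-406.08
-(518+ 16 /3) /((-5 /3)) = 314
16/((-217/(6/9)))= -32/651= -0.05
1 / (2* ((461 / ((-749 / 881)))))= -749 / 812282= -0.00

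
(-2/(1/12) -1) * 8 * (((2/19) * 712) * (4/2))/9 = -569600/171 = -3330.99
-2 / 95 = -0.02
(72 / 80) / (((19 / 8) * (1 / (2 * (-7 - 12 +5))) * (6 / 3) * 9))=-56 / 95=-0.59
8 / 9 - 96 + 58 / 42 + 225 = 8270 / 63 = 131.27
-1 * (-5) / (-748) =-5 / 748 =-0.01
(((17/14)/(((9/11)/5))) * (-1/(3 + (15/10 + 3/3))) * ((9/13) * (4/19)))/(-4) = 85/1729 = 0.05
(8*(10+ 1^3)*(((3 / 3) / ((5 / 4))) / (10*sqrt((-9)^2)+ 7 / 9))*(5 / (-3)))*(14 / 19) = -14784 / 15523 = -0.95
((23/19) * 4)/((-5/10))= -184/19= -9.68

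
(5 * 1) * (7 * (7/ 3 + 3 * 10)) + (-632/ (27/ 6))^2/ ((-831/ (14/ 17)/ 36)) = 54412519/ 127143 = 427.96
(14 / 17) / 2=7 / 17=0.41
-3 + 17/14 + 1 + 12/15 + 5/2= 88/35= 2.51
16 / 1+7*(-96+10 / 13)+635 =-203 / 13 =-15.62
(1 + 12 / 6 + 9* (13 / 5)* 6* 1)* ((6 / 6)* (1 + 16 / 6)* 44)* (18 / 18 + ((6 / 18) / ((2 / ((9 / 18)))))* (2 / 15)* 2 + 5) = 31348196 / 225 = 139325.32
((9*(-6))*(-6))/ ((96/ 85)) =2295/ 8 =286.88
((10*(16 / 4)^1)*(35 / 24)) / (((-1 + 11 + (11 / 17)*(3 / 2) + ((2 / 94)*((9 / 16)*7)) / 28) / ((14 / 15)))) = 5011328 / 1010061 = 4.96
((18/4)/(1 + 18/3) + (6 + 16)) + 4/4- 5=261/14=18.64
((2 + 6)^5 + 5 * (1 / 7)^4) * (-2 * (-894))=140672639724 / 2401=58589187.72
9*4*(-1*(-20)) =720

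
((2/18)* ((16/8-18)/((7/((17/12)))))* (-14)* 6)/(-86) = -136/387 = -0.35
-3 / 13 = -0.23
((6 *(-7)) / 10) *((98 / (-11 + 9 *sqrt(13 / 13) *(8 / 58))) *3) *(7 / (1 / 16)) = 20053152 / 1415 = 14171.84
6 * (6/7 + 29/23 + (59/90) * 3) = 19729/805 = 24.51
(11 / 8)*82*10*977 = 2203135 / 2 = 1101567.50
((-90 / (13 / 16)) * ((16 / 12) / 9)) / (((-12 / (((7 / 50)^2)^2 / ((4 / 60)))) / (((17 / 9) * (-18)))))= -163268 / 609375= -0.27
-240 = -240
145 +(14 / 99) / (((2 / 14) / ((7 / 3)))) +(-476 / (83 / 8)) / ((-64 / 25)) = 8146241 / 49302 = 165.23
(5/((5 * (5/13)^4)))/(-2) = -28561/1250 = -22.85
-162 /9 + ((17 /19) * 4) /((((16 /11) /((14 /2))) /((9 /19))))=-14211 /1444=-9.84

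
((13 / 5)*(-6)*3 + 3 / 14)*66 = -107613 / 35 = -3074.66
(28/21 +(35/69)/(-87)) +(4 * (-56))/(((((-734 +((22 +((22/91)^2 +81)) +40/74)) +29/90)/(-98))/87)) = -316008279762619067/104301420229791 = -3029.76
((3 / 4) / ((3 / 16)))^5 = 1024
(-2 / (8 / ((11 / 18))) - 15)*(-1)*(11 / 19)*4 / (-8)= -12001 / 2736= -4.39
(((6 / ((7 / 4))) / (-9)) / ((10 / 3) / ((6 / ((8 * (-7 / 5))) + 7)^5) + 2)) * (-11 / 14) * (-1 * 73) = -311988377311006 / 28561060540607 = -10.92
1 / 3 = 0.33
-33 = -33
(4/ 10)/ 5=2/ 25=0.08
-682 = -682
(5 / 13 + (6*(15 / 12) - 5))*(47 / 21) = 1175 / 182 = 6.46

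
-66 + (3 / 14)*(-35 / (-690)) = -6071 / 92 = -65.99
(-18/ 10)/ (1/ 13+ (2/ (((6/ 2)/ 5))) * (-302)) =351/ 196285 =0.00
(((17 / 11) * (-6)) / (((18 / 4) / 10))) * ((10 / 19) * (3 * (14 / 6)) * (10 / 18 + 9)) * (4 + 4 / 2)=-8187200 / 1881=-4352.58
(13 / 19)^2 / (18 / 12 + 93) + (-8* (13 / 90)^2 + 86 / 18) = 23619949 / 5117175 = 4.62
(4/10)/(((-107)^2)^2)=2/655398005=0.00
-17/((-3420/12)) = 17/285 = 0.06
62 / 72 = 31 / 36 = 0.86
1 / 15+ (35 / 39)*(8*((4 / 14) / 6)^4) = 361379 / 5417685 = 0.07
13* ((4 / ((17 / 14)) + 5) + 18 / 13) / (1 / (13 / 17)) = 27807 / 289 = 96.22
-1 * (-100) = 100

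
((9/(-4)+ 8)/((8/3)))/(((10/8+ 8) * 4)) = 69/1184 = 0.06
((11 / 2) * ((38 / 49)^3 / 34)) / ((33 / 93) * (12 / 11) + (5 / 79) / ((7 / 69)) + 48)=369549202 / 240059675205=0.00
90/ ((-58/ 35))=-1575/ 29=-54.31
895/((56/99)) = 1582.23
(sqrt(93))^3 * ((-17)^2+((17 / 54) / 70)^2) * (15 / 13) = 128009784559 * sqrt(93) / 4127760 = 299068.18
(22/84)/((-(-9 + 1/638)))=3509/120561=0.03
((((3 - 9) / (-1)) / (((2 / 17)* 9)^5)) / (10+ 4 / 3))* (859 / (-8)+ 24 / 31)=-2208044677 / 52068096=-42.41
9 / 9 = 1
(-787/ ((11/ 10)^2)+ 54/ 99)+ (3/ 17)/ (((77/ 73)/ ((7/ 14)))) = -18712483/ 28798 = -649.78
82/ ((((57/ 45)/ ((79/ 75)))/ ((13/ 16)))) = 42107/ 760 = 55.40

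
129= 129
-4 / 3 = -1.33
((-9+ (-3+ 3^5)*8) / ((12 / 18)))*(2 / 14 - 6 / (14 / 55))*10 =-671580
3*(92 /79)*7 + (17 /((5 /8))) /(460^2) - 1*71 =-486281907 /10447750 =-46.54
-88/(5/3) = -52.80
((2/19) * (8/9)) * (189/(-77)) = -48/209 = -0.23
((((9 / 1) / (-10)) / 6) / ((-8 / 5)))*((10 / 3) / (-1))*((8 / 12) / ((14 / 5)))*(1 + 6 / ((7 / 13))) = -2125 / 2352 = -0.90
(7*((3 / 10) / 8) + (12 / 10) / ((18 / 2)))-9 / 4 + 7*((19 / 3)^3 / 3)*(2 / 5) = 1524401 / 6480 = 235.25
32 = 32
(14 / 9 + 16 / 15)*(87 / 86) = 1711 / 645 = 2.65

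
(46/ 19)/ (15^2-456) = -46/ 4389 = -0.01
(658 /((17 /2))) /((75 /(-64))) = -66.06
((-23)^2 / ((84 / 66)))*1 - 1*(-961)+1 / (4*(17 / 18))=163852 / 119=1376.91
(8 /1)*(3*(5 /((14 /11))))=660 /7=94.29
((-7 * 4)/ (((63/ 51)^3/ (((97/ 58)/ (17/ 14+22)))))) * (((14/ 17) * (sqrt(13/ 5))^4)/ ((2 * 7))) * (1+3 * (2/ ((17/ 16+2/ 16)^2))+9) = -7501406536/ 1236650625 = -6.07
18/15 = 6/5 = 1.20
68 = 68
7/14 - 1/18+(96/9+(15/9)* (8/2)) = 17.78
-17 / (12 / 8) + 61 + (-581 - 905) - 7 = -4330 / 3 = -1443.33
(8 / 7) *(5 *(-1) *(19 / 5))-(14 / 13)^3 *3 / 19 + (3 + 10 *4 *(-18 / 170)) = -114979741 / 4967417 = -23.15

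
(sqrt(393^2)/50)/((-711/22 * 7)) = -1441/41475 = -0.03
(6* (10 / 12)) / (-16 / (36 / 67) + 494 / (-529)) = -23805 / 146218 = -0.16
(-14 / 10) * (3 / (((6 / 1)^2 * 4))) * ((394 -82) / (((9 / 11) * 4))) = -1001 / 360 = -2.78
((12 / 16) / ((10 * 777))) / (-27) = -1 / 279720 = -0.00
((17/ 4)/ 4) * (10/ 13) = 0.82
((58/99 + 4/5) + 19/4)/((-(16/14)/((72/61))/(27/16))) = -2296161/214720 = -10.69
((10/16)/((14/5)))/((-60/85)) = -425/1344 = -0.32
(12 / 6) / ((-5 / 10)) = -4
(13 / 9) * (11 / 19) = 143 / 171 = 0.84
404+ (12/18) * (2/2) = 404.67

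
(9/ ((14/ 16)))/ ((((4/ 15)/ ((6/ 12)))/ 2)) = 270/ 7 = 38.57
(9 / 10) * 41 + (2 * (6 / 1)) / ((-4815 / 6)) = 39467 / 1070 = 36.89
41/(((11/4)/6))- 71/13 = 12011/143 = 83.99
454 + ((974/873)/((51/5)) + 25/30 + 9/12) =81155227/178092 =455.69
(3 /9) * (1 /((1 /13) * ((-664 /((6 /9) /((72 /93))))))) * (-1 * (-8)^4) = 51584 /2241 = 23.02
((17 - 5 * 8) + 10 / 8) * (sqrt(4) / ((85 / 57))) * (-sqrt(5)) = 4959 * sqrt(5) / 170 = 65.23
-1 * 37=-37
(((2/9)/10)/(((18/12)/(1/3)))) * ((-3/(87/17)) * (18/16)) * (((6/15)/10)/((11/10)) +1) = -323/95700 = -0.00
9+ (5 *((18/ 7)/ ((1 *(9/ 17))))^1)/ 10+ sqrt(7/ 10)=sqrt(70)/ 10+ 80/ 7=12.27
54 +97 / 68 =3769 / 68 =55.43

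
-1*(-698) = 698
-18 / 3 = -6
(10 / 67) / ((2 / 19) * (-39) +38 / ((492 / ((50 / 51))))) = -1191870 / 32178023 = -0.04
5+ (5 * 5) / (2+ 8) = 15 / 2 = 7.50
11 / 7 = 1.57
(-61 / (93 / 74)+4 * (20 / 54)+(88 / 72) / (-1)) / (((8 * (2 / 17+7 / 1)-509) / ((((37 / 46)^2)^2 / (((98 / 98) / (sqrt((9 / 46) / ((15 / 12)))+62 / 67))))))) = 1287460521433 * sqrt(230) / 1104020765715600+1287460521433 / 31123166046120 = 0.06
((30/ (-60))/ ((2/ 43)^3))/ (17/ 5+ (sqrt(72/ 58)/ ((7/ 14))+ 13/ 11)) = -887695655/ 624896+ 240508675 *sqrt(29)/ 1874688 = -729.67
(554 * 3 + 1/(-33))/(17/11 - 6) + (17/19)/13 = -373.03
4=4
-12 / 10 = -6 / 5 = -1.20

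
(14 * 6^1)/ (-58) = -42/ 29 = -1.45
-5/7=-0.71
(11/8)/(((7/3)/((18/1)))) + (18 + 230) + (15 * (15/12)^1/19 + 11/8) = 277671/1064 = 260.97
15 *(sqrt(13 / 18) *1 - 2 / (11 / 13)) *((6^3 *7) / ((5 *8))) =-14742 / 11+189 *sqrt(26) / 2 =-858.32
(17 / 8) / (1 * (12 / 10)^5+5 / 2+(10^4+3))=53125 / 250199708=0.00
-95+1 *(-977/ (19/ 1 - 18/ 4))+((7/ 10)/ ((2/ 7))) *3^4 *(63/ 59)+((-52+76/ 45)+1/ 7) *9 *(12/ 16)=-34626799/ 119770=-289.11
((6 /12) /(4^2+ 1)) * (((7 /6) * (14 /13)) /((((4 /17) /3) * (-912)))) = -0.00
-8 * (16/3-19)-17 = 92.33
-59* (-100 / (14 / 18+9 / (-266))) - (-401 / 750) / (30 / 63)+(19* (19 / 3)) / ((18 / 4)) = 956760185209 / 120217500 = 7958.58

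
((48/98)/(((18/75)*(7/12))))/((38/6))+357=2330169/6517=357.55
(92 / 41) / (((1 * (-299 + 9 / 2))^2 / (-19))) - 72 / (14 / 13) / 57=-6149132 / 5240333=-1.17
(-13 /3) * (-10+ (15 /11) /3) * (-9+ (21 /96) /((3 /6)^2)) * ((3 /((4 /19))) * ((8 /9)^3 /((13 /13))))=-8990800 /2673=-3363.56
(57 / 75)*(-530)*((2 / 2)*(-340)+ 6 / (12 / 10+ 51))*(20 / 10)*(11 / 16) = 32754689 / 174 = 188245.34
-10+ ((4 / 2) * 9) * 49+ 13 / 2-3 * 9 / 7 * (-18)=13271 / 14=947.93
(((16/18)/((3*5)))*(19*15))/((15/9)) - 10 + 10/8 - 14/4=-127/60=-2.12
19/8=2.38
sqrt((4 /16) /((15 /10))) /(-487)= -sqrt(6) /2922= -0.00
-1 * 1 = -1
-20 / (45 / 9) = -4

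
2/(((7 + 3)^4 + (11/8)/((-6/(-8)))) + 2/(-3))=12/60007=0.00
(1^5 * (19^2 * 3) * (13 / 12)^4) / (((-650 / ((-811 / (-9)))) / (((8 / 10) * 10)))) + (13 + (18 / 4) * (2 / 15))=-637930207 / 388800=-1640.77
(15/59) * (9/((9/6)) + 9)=225/59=3.81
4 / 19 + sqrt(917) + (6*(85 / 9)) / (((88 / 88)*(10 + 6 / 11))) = 18461 / 3306 + sqrt(917) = 35.87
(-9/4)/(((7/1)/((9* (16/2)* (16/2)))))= -1296/7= -185.14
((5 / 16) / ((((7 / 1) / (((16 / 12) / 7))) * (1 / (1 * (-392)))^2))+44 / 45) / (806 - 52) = 29422 / 16965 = 1.73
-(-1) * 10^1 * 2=20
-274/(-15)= 274/15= 18.27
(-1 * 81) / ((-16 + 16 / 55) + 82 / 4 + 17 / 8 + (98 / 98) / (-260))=-51480 / 4393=-11.72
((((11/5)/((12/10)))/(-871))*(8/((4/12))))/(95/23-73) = 23/31356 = 0.00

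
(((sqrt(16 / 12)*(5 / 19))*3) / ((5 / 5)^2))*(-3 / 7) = -30*sqrt(3) / 133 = -0.39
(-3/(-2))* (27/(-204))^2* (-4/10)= -243/23120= -0.01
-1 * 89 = -89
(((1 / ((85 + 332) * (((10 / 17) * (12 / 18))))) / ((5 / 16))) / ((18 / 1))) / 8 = 17 / 125100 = 0.00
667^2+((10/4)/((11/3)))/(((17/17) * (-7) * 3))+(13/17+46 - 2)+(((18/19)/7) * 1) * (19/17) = 1164836907/2618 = 444933.88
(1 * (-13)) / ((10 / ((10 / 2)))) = -13 / 2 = -6.50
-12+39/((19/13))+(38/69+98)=148451/1311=113.23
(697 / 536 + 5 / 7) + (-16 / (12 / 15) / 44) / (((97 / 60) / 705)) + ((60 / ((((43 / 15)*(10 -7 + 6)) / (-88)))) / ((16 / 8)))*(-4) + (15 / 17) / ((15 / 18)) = 626723370159 / 2926473704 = 214.16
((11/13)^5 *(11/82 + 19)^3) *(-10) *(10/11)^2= -642623938122375/25589884853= -25112.42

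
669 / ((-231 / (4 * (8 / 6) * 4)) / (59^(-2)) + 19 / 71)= -3039936 / 171274427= -0.02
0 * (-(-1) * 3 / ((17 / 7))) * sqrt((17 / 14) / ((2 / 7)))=0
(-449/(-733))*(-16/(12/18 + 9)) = -21552/21257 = -1.01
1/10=0.10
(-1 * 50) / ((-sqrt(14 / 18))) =150 * sqrt(7) / 7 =56.69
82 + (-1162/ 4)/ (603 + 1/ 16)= 786570/ 9649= 81.52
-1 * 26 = -26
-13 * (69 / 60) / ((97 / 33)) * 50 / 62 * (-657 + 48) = 30045015 / 12028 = 2497.92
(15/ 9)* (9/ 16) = 0.94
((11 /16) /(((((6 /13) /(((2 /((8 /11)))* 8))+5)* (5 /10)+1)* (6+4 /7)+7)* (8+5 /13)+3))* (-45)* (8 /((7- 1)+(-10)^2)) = -143143 /15640088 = -0.01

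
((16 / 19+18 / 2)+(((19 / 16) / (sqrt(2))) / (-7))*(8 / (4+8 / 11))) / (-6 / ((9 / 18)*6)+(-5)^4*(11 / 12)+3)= 2244 / 130853 - 627*sqrt(2) / 2506868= 0.02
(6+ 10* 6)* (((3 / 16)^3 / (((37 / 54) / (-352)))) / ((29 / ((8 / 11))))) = -5.61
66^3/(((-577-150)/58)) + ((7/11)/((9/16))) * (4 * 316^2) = 30871897744/71973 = 428937.21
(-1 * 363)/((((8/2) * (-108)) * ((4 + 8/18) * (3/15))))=121/128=0.95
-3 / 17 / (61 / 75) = -225 / 1037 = -0.22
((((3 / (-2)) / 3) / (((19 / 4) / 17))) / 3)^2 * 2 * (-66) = -50864 / 1083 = -46.97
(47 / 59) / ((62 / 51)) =2397 / 3658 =0.66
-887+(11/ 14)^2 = -173731/ 196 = -886.38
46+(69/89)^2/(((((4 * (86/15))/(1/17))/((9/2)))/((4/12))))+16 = 5744143237/92644016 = 62.00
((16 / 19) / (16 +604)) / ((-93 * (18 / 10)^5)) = -2500 / 3234527073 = -0.00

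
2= 2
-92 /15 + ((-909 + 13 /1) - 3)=-13577 /15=-905.13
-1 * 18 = -18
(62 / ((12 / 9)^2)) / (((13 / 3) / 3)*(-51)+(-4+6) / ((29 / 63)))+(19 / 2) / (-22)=-496181 / 530728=-0.93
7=7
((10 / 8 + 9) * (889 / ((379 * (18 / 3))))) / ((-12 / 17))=-619633 / 109152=-5.68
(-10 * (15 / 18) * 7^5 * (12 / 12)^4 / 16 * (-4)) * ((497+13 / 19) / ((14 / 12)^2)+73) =3501849925 / 228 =15358990.90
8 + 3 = 11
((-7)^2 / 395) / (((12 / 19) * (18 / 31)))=28861 / 85320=0.34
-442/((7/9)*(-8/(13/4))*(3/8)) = 8619/14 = 615.64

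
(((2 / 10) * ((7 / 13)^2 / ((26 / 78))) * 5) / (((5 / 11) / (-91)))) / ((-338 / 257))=2908983 / 21970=132.41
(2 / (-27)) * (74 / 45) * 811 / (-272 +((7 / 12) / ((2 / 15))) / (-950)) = 36488512 / 100467621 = 0.36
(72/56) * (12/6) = 18/7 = 2.57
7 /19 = 0.37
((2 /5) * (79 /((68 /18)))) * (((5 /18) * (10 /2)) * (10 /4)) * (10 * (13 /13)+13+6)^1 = 842.28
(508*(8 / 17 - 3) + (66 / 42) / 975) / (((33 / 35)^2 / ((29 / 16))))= -2619.80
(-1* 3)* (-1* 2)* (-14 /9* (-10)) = 280 /3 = 93.33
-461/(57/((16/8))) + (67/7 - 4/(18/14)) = -11629/1197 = -9.72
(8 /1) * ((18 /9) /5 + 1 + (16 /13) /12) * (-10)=-4688 /39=-120.21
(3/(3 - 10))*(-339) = 1017/7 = 145.29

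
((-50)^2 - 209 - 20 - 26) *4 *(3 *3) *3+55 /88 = 1939685 /8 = 242460.62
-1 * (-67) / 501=67 / 501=0.13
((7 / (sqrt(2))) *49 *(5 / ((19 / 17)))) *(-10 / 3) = -145775 *sqrt(2) / 57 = -3616.79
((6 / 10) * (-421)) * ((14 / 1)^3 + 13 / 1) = -696418.20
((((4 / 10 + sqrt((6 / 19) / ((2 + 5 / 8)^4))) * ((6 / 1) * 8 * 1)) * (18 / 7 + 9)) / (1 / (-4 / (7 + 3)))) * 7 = -15552 / 25 - 55296 * sqrt(114) / 4655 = -748.91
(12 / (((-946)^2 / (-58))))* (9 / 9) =-174 / 223729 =-0.00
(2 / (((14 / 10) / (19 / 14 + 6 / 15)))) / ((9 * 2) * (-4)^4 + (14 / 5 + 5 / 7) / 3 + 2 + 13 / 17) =0.00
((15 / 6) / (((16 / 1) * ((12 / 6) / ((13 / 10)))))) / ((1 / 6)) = 0.61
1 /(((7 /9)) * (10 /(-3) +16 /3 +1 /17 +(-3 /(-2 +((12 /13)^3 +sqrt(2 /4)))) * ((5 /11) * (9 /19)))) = 122228876645865 /265027766215807 - 70845213969387 * sqrt(2) /1325138831079035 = 0.39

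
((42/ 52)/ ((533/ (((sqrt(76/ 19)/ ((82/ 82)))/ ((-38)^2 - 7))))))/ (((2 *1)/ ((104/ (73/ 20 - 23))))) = -560/ 98803809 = -0.00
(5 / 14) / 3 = 5 / 42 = 0.12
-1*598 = -598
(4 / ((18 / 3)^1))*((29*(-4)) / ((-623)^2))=-232 / 1164387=-0.00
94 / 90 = 47 / 45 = 1.04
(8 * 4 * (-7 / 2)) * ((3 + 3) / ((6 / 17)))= -1904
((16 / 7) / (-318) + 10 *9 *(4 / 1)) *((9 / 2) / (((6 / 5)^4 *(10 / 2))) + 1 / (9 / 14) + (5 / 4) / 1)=3894031 / 3339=1166.23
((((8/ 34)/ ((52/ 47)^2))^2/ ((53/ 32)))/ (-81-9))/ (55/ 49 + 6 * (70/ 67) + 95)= -16019992723/ 6617481730089750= -0.00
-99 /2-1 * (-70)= 41 /2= 20.50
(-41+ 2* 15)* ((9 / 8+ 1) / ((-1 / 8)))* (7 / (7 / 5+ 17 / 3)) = 19635 / 106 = 185.24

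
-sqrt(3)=-1.73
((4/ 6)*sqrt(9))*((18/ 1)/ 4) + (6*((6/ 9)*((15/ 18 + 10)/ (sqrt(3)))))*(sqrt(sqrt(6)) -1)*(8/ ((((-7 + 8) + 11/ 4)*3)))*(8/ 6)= 9 + 3328*sqrt(3)*(-1 + 6^(1/ 4))/ 243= 22.40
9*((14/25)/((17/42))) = 5292/425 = 12.45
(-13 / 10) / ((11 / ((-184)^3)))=40491776 / 55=736214.11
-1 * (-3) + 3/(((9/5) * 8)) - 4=-19/24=-0.79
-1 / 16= -0.06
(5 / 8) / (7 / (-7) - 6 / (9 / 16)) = -3 / 56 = -0.05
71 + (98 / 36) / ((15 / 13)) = 19807 / 270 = 73.36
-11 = -11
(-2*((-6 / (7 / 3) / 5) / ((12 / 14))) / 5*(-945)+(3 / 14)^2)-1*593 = -803359 / 980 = -819.75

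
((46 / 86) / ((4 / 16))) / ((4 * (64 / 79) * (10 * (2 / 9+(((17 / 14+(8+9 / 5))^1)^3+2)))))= 0.00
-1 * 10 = -10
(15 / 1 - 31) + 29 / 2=-3 / 2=-1.50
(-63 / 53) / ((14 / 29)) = -261 / 106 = -2.46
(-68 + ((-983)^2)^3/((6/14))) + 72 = 6315665890239968995/3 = 2105221963413322998.33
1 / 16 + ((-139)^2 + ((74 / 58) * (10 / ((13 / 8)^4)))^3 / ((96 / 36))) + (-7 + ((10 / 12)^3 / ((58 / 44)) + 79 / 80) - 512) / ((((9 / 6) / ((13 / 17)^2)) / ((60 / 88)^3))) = 808228582644690931567210796489 / 41965398192721346011935552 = 19259.40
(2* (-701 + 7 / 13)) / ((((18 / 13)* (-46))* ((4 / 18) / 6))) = 593.87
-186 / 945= -62 / 315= -0.20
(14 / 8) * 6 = 21 / 2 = 10.50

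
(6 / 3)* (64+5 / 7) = 906 / 7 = 129.43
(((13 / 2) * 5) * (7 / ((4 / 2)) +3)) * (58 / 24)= 24505 / 48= 510.52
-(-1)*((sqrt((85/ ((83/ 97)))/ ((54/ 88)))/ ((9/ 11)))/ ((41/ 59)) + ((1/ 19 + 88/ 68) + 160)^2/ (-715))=-543194645/ 14919047 + 1298*sqrt(22583055)/ 275643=-14.03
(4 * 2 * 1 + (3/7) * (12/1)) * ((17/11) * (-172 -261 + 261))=-3493.61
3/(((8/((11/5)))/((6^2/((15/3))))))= 297/50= 5.94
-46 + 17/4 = -167/4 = -41.75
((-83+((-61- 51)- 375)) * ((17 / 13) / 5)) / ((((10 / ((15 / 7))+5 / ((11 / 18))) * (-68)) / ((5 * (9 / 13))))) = 84645 / 143312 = 0.59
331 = 331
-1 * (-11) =11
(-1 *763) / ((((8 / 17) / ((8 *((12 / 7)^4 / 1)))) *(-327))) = 117504 / 343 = 342.58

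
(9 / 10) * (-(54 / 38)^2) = -6561 / 3610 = -1.82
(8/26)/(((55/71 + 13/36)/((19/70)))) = 97128/1320865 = 0.07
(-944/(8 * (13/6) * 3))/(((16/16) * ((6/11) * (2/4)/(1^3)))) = -2596/39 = -66.56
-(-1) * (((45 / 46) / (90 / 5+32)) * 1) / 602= 9 / 276920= 0.00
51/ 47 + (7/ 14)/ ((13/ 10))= 898/ 611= 1.47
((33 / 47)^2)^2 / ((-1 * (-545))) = 1185921 / 2659426145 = 0.00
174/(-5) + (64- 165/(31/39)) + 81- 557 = -101429/155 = -654.38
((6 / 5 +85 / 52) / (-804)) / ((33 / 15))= -1 / 624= -0.00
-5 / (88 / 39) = -195 / 88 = -2.22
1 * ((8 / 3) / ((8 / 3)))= 1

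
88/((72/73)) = 803/9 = 89.22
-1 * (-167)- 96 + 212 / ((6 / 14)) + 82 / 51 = 567.27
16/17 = 0.94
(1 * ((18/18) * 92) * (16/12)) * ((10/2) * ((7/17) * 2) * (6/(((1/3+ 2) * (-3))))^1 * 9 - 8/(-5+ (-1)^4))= -186208/51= -3651.14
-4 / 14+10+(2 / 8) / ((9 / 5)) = 2483 / 252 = 9.85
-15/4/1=-15/4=-3.75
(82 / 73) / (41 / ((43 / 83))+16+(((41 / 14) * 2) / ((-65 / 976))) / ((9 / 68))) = -14438970 / 7318552147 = -0.00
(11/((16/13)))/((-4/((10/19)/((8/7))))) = -1.03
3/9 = 1/3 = 0.33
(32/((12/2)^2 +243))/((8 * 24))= 1/1674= 0.00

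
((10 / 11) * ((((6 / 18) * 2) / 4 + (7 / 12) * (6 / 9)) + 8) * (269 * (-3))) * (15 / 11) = -94150 / 11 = -8559.09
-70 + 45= -25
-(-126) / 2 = 63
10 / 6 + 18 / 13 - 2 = 41 / 39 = 1.05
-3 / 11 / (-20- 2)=3 / 242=0.01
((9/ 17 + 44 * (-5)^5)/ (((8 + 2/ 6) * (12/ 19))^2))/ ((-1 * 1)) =843834251/ 170000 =4963.73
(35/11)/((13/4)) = 140/143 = 0.98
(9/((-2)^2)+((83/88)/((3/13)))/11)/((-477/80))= -76130/173151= -0.44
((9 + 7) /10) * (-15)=-24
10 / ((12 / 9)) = 15 / 2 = 7.50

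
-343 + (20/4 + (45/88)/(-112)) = -3331373/9856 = -338.00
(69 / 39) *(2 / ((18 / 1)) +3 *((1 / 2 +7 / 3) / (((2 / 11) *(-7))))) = -38065 / 3276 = -11.62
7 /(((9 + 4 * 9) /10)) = 14 /9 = 1.56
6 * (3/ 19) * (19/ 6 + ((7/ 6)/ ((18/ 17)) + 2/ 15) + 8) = 6697/ 570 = 11.75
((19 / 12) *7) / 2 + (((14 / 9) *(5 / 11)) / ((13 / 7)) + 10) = 163937 / 10296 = 15.92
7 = 7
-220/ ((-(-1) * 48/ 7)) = -385/ 12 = -32.08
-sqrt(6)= -2.45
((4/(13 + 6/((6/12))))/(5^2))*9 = 0.06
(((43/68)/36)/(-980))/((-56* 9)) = 43/1209116160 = 0.00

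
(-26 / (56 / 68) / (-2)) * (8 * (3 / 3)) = 884 / 7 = 126.29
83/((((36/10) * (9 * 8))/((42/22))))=2905/4752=0.61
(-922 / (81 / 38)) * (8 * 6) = -560576 / 27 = -20762.07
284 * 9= 2556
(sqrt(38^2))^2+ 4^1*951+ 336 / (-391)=2051632 / 391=5247.14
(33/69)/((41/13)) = 143/943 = 0.15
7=7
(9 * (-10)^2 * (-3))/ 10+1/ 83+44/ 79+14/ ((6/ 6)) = -1674861/ 6557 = -255.43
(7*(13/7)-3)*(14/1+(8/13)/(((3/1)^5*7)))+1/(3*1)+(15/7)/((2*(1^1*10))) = 12422561/88452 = 140.44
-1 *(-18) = 18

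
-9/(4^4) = -9/256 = -0.04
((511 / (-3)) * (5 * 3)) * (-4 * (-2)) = -20440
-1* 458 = -458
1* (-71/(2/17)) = -1207/2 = -603.50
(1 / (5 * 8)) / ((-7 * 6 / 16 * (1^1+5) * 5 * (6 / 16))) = -4 / 4725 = -0.00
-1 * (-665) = 665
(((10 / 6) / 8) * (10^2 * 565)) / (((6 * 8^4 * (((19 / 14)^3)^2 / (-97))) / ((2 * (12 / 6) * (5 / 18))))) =-8.26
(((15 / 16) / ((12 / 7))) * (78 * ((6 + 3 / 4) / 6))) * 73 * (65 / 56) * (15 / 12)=5082.69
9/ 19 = 0.47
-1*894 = -894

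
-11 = -11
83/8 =10.38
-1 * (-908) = 908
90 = 90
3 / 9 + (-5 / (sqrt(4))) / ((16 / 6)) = -29 / 48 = -0.60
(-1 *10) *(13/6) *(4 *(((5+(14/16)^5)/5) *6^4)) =-123841.99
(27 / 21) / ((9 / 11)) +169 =1194 / 7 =170.57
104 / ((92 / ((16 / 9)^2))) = 6656 / 1863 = 3.57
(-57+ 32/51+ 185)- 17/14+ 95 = 158803/714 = 222.41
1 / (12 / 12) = 1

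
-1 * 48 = -48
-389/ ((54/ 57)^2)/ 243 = -140429/ 78732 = -1.78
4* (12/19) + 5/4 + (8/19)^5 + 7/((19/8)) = 66725103/9904396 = 6.74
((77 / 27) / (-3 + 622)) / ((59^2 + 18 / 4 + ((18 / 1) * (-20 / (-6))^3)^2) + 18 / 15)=770 / 74862732171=0.00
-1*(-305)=305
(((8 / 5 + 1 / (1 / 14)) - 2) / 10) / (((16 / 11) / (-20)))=-187 / 10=-18.70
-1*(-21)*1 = 21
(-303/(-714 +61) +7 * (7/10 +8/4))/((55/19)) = 2402493/359150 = 6.69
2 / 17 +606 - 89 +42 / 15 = 44193 / 85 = 519.92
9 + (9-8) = 10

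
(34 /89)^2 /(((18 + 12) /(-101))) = -58378 /118815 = -0.49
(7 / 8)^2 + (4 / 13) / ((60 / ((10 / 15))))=28793 / 37440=0.77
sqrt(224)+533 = 4 * sqrt(14)+533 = 547.97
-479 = -479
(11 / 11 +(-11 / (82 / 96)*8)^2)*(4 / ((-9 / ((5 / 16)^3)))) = -2230482125 / 15492096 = -143.98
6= 6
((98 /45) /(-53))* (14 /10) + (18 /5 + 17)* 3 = 61.74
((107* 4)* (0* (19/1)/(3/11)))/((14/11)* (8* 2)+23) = 0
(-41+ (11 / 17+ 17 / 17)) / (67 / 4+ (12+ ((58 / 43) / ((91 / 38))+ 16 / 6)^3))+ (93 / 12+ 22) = 3587965180610657 / 123213914093404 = 29.12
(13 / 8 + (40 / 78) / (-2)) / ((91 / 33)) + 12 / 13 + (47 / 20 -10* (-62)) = 4216681 / 6760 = 623.77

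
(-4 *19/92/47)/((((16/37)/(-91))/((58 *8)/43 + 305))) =1168.02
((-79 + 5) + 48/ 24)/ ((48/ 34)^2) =-289/ 8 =-36.12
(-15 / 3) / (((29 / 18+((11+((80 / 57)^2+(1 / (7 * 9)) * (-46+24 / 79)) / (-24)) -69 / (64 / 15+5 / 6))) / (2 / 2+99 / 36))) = 2290788675 / 118529051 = 19.33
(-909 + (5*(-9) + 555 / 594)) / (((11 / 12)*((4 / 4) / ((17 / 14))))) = -3208019 / 2541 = -1262.50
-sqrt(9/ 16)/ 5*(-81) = 243/ 20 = 12.15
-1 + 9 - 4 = 4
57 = 57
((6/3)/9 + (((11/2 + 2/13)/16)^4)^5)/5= 48183307672883914791777451362714670848737266676863961/1084124418144453083019749447608053585379687739078737920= 0.04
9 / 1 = 9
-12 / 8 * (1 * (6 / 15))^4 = -24 / 625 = -0.04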